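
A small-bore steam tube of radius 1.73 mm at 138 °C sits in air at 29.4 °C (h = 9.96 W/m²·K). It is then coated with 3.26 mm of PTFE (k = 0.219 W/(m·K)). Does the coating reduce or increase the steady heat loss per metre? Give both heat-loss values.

increases: 11.8 → 27.3 W/m

Critical radius for a cylinder: r_cr = k/h = 0.0220 m = 2.20 cm.
Outer radius after coating: r₂ = 0.00173 + 0.00326 = 0.00499 m.
Since r₁ < r_cr and r₂ ≤ r_cr, the coating moves toward the maximum at r_cr — heat loss rises.
Bare: R = 1/(2πr₁h) = 9.237 m·K/W; Q = 108.6/9.237 = 11.8 W/m.
Coated: R = R_cond + R_conv = 3.972 m·K/W; Q = 108.6/3.972 = 27.3 W/m.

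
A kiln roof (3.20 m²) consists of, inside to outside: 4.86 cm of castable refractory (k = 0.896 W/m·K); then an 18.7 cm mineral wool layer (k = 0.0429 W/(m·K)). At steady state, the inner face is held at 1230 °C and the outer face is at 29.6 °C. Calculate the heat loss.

Treat each layer as a resistance in series:
  R_castable refractory = L/(kA) = 0.0486/(0.896·3.20) = 0.01695 K/W
  R_mineral wool = L/(kA) = 0.187/(0.0429·3.20) = 1.362 K/W
ΣR = 0.01695 + 1.362 = 1.379 K/W
Q = ΔT/ΣR = (1230 °C − 29.6 °C)/1.379 = 870 W

Q = 870 W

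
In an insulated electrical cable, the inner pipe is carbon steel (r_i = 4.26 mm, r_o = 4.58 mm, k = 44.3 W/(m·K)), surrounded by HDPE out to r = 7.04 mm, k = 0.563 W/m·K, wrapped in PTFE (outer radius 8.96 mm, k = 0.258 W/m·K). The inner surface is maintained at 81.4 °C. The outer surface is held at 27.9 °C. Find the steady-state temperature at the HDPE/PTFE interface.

T = 57.3 °C

Series thermal resistances, inner to outer:
  R'_carbon steel = ln(0.00458/0.00426)/(2πk) = 0.07243/(2π·44.3) = 2.602×10^-4 m·K/W
  R'_HDPE = ln(0.00704/0.00458)/(2πk) = 0.4299/(2π·0.563) = 0.1215 m·K/W
  R'_PTFE = ln(0.00896/0.00704)/(2πk) = 0.2412/(2π·0.258) = 0.1488 m·K/W
ΣR = 2.602×10^-4 + 0.1215 + 0.1488 = 0.2706 m·K/W
Q' = ΔT/ΣR = (81.4 °C − 27.9 °C)/0.2706 = 197.7 W/m
From the inner boundary to the HDPE/PTFE interface, ΣR_partial = 0.1218 m·K/W.
T_interface = T_in − Q'·ΣR_partial = 81.4 °C − (197.7)(0.1218) = 57.3 °C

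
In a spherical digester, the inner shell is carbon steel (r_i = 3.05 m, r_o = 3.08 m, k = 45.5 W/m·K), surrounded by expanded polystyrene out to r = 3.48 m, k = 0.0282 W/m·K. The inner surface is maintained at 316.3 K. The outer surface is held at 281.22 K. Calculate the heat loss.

Q = 333 W

Resistance network (inner→outer):
  R_carbon steel = (1/3.05 − 1/3.08)/(4πk) = 0.003194/(4π·45.5) = 5.585×10^-6 K/W
  R_expanded polystyrene = (1/3.08 − 1/3.48)/(4πk) = 0.03732/(4π·0.0282) = 0.1053 K/W
ΣR = 5.585×10^-6 + 0.1053 = 0.1053 K/W
Q = ΔT/ΣR = (316.3 K − 281.22 K)/0.1053 = 333 W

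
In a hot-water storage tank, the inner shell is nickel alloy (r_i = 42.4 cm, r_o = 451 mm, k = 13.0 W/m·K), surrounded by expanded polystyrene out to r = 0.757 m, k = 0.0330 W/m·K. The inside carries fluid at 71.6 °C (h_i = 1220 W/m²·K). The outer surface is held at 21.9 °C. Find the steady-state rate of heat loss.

Treat each layer as a resistance in series:
  R_conv,in = 1/(4πr²h) = 1/(4π·0.424²·1220) = 3.628×10^-4 K/W
  R_nickel alloy = (1/0.424 − 1/0.451)/(4πk) = 0.1412/(4π·13.0) = 8.643×10^-4 K/W
  R_expanded polystyrene = (1/0.451 − 1/0.757)/(4πk) = 0.8963/(4π·0.0330) = 2.161 K/W
ΣR = 3.628×10^-4 + 8.643×10^-4 + 2.161 = 2.162 K/W
Q = ΔT/ΣR = (71.6 °C − 21.9 °C)/2.162 = 23.0 W

Q = 23.0 W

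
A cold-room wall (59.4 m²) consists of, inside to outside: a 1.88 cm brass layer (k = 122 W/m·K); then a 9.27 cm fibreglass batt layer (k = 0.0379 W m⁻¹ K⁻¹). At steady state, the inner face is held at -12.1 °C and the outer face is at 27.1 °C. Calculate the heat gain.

Q = 952 W

Treat each layer as a resistance in series:
  R_brass = L/(kA) = 0.0188/(122·59.4) = 2.594×10^-6 K/W
  R_fibreglass batt = L/(kA) = 0.0927/(0.0379·59.4) = 0.04118 K/W
ΣR = 2.594×10^-6 + 0.04118 = 0.04118 K/W
Q = ΔT/ΣR = (-12.1 °C − 27.1 °C)/0.04118 = -952 W
(Negative Q ⇒ heat flows inward; heat gain = 952 W.)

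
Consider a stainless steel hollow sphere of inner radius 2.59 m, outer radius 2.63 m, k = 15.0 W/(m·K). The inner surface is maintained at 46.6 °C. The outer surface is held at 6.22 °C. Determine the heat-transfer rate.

Q = 1.30×10^6 W

Q = 4πk·ΔT/(1/r₁ − 1/r₂) = 4π × 15.0 × 40.38 / (1/2.59 − 1/2.63) = 1.30×10^6 W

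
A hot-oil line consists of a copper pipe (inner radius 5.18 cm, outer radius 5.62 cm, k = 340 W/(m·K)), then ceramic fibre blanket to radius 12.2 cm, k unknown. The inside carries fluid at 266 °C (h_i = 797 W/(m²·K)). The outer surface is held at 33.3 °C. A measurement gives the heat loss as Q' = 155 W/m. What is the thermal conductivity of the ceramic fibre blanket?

ΣR = ΔT/Q' = |266 − 33.3|/155 = 1.501 m·K/W
Known resistances:
  R'_conv,in = 1/(2πr h) = 1/(2π·0.0518·797) = 0.003855 m·K/W
  R'_copper = ln(0.0562/0.0518)/(2πk) = 0.08153/(2π·340) = 3.816×10^-5 m·K/W
R_ceramic fibre blanket = ΣR − ΣR_known = 1.501 − 0.003893 = 1.497 m·K/W
ln(r₂/r₁)/(2πk) = 1.497 ⇒ k = 0.7751/(2π·1.497) = 0.0824 W/m·K

k = 0.0824 W/m·K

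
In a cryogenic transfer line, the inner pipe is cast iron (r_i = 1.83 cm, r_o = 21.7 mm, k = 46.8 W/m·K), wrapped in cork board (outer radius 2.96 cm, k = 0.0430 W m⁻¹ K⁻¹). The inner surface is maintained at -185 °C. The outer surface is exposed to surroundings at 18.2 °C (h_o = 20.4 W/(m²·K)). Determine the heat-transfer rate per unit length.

Q' = 144 W/m

Treat each layer as a resistance in series:
  R'_cast iron = ln(0.0217/0.0183)/(2πk) = 0.1704/(2π·46.8) = 5.795×10^-4 m·K/W
  R'_cork board = ln(0.0296/0.0217)/(2πk) = 0.3105/(2π·0.0430) = 1.149 m·K/W
  R'_conv,out = 1/(2πr h) = 1/(2π·0.0296·20.4) = 0.2636 m·K/W
ΣR = 5.795×10^-4 + 1.149 + 0.2636 = 1.413 m·K/W
Q' = ΔT/ΣR = (-185 °C − 18.2 °C)/1.413 = -144 W/m
(Negative Q' ⇒ heat flows inward; heat gain = 144 W/m.)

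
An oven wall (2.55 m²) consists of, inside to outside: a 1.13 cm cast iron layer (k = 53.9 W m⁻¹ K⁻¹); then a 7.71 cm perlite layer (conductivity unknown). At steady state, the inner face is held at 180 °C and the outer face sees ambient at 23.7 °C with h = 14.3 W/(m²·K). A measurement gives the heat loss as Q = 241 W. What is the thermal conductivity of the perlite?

k = 0.0487 W/m·K

ΣR = ΔT/Q = |180 − 23.7|/241 = 0.6485 K/W
Known resistances:
  R_cast iron = L/(kA) = 0.0113/(53.9·2.55) = 8.221×10^-5 K/W
  R_conv,out = 1/(hA) = 1/(14.3·2.55) = 0.02742 K/W
R_perlite = ΣR − ΣR_known = 0.6485 − 0.02750 = 0.6210 K/W
L/(kA) = 0.6210 ⇒ k = 0.0771/(0.6210·2.55) = 0.0487 W/m·K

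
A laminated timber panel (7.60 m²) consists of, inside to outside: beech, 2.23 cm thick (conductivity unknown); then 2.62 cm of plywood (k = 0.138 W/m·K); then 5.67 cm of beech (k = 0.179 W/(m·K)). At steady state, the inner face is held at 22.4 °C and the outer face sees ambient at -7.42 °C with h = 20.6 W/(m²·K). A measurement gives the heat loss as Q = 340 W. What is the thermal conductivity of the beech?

ΣR = ΔT/Q = |22.4 − -7.42|/340 = 0.08771 K/W
Known resistances:
  R_plywood = L/(kA) = 0.0262/(0.138·7.60) = 0.02498 K/W
  R_beech = L/(kA) = 0.0567/(0.179·7.60) = 0.04168 K/W
  R_conv,out = 1/(hA) = 1/(20.6·7.60) = 0.006387 K/W
R_beech = ΣR − ΣR_known = 0.08771 − 0.07305 = 0.01466 K/W
L/(kA) = 0.01466 ⇒ k = 0.0223/(0.01466·7.60) = 0.200 W/m·K

k = 0.200 W/m·K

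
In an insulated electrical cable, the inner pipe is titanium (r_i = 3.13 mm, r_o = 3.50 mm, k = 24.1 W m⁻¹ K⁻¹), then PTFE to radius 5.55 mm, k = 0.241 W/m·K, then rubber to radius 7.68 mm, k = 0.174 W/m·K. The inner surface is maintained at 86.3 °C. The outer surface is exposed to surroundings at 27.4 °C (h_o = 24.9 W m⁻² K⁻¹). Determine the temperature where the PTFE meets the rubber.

T = 73.8 °C

Series thermal resistances, inner to outer:
  R'_titanium = ln(0.00350/0.00313)/(2πk) = 0.1117/(2π·24.1) = 7.379×10^-4 m·K/W
  R'_PTFE = ln(0.00555/0.00350)/(2πk) = 0.4610/(2π·0.241) = 0.3045 m·K/W
  R'_rubber = ln(0.00768/0.00555)/(2πk) = 0.3248/(2π·0.174) = 0.2971 m·K/W
  R'_conv,out = 1/(2πr h) = 1/(2π·0.00768·24.9) = 0.8323 m·K/W
ΣR = 7.379×10^-4 + 0.3045 + 0.2971 + 0.8323 = 1.435 m·K/W
Q' = ΔT/ΣR = (86.3 °C − 27.4 °C)/1.435 = 41.05 W/m
From the inner boundary to the PTFE/rubber interface, ΣR_partial = 0.3052 m·K/W.
T_interface = T_in − Q'·ΣR_partial = 86.3 °C − (41.05)(0.3052) = 73.8 °C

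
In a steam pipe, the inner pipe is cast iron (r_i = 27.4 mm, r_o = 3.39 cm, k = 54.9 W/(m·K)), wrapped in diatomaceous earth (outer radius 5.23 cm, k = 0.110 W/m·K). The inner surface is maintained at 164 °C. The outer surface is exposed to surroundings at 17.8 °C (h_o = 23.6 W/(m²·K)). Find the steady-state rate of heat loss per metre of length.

Series thermal resistances, inner to outer:
  R'_cast iron = ln(0.0339/0.0274)/(2πk) = 0.2129/(2π·54.9) = 6.171×10^-4 m·K/W
  R'_diatomaceous earth = ln(0.0523/0.0339)/(2πk) = 0.4336/(2π·0.110) = 0.6273 m·K/W
  R'_conv,out = 1/(2πr h) = 1/(2π·0.0523·23.6) = 0.1289 m·K/W
ΣR = 6.171×10^-4 + 0.6273 + 0.1289 = 0.7568 m·K/W
Q' = ΔT/ΣR = (164 °C − 17.8 °C)/0.7568 = 193 W/m

Q' = 193 W/m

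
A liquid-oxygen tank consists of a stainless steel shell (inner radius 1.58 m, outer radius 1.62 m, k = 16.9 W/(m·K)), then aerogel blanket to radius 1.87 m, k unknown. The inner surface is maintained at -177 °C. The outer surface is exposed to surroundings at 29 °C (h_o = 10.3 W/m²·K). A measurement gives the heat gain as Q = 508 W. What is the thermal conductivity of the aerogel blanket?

ΣR = ΔT/Q = |-177 − 29|/508 = 0.4055 K/W
Known resistances:
  R_stainless steel = (1/1.58 − 1/1.62)/(4πk) = 0.01563/(4π·16.9) = 7.359×10^-5 K/W
  R_conv,out = 1/(4πr²h) = 1/(4π·1.87²·10.3) = 0.002209 K/W
R_aerogel blanket = ΣR − ΣR_known = 0.4055 − 0.002283 = 0.4032 K/W
(1/r₁−1/r₂)/(4πk) = 0.4032 ⇒ k = 0.08252/(4π·0.4032) = 0.0163 W/m·K

k = 0.0163 W/m·K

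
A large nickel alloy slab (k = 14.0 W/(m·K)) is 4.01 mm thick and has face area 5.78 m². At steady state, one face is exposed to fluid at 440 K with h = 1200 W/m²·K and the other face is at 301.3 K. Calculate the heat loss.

Series thermal resistances, inner to outer:
  R_conv,in = 1/(hA) = 1/(1200·5.78) = 1.442×10^-4 K/W
  R_nickel alloy = L/(kA) = 0.00401/(14.0·5.78) = 4.956×10^-5 K/W
ΣR = 1.442×10^-4 + 4.956×10^-5 = 1.938×10^-4 K/W
Q = ΔT/ΣR = (440 K − 301.3 K)/1.938×10^-4 = 7.16×10^5 W

Q = 716 kW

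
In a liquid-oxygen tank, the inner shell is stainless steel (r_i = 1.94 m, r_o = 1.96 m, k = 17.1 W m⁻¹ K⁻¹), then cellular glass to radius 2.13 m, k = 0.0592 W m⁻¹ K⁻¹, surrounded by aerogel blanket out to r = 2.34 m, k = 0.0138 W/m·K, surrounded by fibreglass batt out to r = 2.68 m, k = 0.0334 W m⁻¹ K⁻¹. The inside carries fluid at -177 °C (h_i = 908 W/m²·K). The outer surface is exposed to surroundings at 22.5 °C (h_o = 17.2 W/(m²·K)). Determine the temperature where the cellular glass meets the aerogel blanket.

T = -151 °C

Resistance network (inner→outer):
  R_conv,in = 1/(4πr²h) = 1/(4π·1.94²·908) = 2.329×10^-5 K/W
  R_stainless steel = (1/1.94 − 1/1.96)/(4πk) = 0.005260/(4π·17.1) = 2.448×10^-5 K/W
  R_cellular glass = (1/1.96 − 1/2.13)/(4πk) = 0.04072/(4π·0.0592) = 0.05474 K/W
  R_aerogel blanket = (1/2.13 − 1/2.34)/(4πk) = 0.04213/(4π·0.0138) = 0.2430 K/W
  R_fibreglass batt = (1/2.34 − 1/2.68)/(4πk) = 0.05422/(4π·0.0334) = 0.1292 K/W
  R_conv,out = 1/(4πr²h) = 1/(4π·2.68²·17.2) = 6.442×10^-4 K/W
ΣR = 2.329×10^-5 + 2.448×10^-5 + 0.05474 + 0.2430 + 0.1292 + 6.442×10^-4 = 0.4276 K/W
Q = ΔT/ΣR = (-177 °C − 22.5 °C)/0.4276 = -466.6 W
From the inner boundary to the cellular glass/aerogel blanket interface, ΣR_partial = 0.05479 K/W.
T_interface = T_in − Q·ΣR_partial = -177 °C − (-466.6)(0.05479) = -151 °C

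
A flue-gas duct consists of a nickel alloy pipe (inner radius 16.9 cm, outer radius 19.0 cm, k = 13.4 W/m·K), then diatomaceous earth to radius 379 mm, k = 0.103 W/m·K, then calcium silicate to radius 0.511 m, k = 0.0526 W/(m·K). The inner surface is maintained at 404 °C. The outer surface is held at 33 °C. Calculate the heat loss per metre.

Q' = 188 W/m

Treat each layer as a resistance in series:
  R'_nickel alloy = ln(0.190/0.169)/(2πk) = 0.1171/(2π·13.4) = 0.001391 m·K/W
  R'_diatomaceous earth = ln(0.379/0.190)/(2πk) = 0.6905/(2π·0.103) = 1.067 m·K/W
  R'_calcium silicate = ln(0.511/0.379)/(2πk) = 0.2988/(2π·0.0526) = 0.9042 m·K/W
ΣR = 0.001391 + 1.067 + 0.9042 = 1.973 m·K/W
Q' = ΔT/ΣR = (404 °C − 33 °C)/1.973 = 188 W/m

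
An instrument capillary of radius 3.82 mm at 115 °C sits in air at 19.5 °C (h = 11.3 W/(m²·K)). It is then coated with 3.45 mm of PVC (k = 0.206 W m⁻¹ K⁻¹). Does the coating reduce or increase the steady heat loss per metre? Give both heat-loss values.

Critical radius for a cylinder: r_cr = k/h = 0.0182 m = 1.82 cm.
Outer radius after coating: r₂ = 0.00382 + 0.00345 = 0.00727 m.
Since r₁ < r_cr and r₂ ≤ r_cr, the coating moves toward the maximum at r_cr — heat loss rises.
Bare: R = 1/(2πr₁h) = 3.687 m·K/W; Q = 95.5/3.687 = 25.9 W/m.
Coated: R = R_cond + R_conv = 2.435 m·K/W; Q = 95.5/2.435 = 39.2 W/m.

increases: 25.9 → 39.2 W/m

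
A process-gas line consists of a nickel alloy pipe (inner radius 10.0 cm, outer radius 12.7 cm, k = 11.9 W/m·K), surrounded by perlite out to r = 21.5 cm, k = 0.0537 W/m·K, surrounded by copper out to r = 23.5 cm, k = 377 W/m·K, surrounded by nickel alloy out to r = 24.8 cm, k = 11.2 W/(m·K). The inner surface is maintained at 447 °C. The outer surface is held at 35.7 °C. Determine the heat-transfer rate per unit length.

Series thermal resistances, inner to outer:
  R'_nickel alloy = ln(0.127/0.100)/(2πk) = 0.2390/(2π·11.9) = 0.003197 m·K/W
  R'_perlite = ln(0.215/0.127)/(2πk) = 0.5265/(2π·0.0537) = 1.560 m·K/W
  R'_copper = ln(0.235/0.215)/(2πk) = 0.08895/(2π·377) = 3.755×10^-5 m·K/W
  R'_nickel alloy = ln(0.248/0.235)/(2πk) = 0.05384/(2π·11.2) = 7.651×10^-4 m·K/W
ΣR = 0.003197 + 1.560 + 3.755×10^-5 + 7.651×10^-4 = 1.564 m·K/W
Q' = ΔT/ΣR = (447 °C − 35.7 °C)/1.564 = 263 W/m

Q' = 263 W/m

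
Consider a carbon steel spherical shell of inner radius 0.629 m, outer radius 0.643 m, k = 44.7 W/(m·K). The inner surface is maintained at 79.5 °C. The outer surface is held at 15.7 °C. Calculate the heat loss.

Q = 1.04×10^6 W

Q = 4πk·ΔT/(1/r₁ − 1/r₂) = 4π × 44.7 × 63.8 / (1/0.629 − 1/0.643) = 1.04×10^6 W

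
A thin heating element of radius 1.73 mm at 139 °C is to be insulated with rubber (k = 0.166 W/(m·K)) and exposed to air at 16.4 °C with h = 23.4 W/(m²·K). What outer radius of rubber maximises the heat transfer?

r_cr = 0.709 cm

For a cylinder, r_cr = k_ins/h = 0.166/23.4 = 0.00709 m = 0.709 cm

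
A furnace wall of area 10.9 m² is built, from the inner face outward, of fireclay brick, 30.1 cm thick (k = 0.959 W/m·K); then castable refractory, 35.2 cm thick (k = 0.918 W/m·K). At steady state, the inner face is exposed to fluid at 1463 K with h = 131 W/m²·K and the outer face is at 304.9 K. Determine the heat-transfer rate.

Series thermal resistances, inner to outer:
  R_conv,in = 1/(hA) = 1/(131·10.9) = 7.003×10^-4 K/W
  R_fireclay brick = L/(kA) = 0.301/(0.959·10.9) = 0.02880 K/W
  R_castable refractory = L/(kA) = 0.352/(0.918·10.9) = 0.03518 K/W
ΣR = 7.003×10^-4 + 0.02880 + 0.03518 = 0.06468 K/W
Q = ΔT/ΣR = (1463 K − 304.9 K)/0.06468 = 17900 W

Q = 17.9 kW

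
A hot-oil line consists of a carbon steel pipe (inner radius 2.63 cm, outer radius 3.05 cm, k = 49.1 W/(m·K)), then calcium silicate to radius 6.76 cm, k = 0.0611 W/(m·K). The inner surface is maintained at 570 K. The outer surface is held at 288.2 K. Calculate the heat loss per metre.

Treat each layer as a resistance in series:
  R'_carbon steel = ln(0.0305/0.0263)/(2πk) = 0.1482/(2π·49.1) = 4.802×10^-4 m·K/W
  R'_calcium silicate = ln(0.0676/0.0305)/(2πk) = 0.7959/(2π·0.0611) = 2.073 m·K/W
ΣR = 4.802×10^-4 + 2.073 = 2.073 m·K/W
Q' = ΔT/ΣR = (570 K − 288.2 K)/2.073 = 136 W/m

Q' = 136 W/m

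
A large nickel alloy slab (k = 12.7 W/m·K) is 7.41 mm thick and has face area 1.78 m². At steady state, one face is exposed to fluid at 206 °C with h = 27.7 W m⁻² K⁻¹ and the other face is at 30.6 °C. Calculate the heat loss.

Treat each layer as a resistance in series:
  R_conv,in = 1/(hA) = 1/(27.7·1.78) = 0.02028 K/W
  R_nickel alloy = L/(kA) = 0.00741/(12.7·1.78) = 3.278×10^-4 K/W
ΣR = 0.02028 + 3.278×10^-4 = 0.02061 K/W
Q = ΔT/ΣR = (206 °C − 30.6 °C)/0.02061 = 8510 W

Q = 8510 W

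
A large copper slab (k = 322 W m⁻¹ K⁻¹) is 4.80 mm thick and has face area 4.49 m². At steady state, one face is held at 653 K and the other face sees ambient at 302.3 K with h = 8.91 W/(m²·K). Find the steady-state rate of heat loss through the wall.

Q = 14.0 kW

Resistance network (inner→outer):
  R_copper = L/(kA) = 0.00480/(322·4.49) = 3.320×10^-6 K/W
  R_conv,out = 1/(hA) = 1/(8.91·4.49) = 0.02500 K/W
ΣR = 3.320×10^-6 + 0.02500 = 0.02500 K/W
Q = ΔT/ΣR = (653 K − 302.3 K)/0.02500 = 14000 W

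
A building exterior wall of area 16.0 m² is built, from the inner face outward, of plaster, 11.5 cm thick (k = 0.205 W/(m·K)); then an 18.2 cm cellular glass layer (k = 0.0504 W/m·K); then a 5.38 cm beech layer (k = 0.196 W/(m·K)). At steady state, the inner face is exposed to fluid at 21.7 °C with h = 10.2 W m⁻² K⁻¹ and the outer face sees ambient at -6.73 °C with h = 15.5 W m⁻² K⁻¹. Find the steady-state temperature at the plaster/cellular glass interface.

Series thermal resistances, inner to outer:
  R_conv,in = 1/(hA) = 1/(10.2·16.0) = 0.006127 K/W
  R_plaster = L/(kA) = 0.115/(0.205·16.0) = 0.03506 K/W
  R_cellular glass = L/(kA) = 0.182/(0.0504·16.0) = 0.2257 K/W
  R_beech = L/(kA) = 0.0538/(0.196·16.0) = 0.01716 K/W
  R_conv,out = 1/(hA) = 1/(15.5·16.0) = 0.004032 K/W
ΣR = 0.006127 + 0.03506 + 0.2257 + 0.01716 + 0.004032 = 0.2881 K/W
Q = ΔT/ΣR = (21.7 °C − -6.73 °C)/0.2881 = 98.68 W
From the inner boundary to the plaster/cellular glass interface, ΣR_partial = 0.04119 K/W.
T_interface = T_in − Q·ΣR_partial = 21.7 °C − (98.68)(0.04119) = 17.6 °C

T = 17.6 °C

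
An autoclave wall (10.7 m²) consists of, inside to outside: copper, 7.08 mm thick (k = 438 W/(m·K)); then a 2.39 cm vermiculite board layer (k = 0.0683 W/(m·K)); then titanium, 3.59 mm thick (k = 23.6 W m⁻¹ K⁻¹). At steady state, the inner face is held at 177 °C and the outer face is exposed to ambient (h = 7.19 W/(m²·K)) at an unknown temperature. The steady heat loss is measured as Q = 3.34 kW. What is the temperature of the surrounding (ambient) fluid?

T_out = 24.3 °C

Series resistances:
  R_copper = L/(kA) = 0.00708/(438·10.7) = 1.511×10^-6 K/W
  R_vermiculite board = L/(kA) = 0.0239/(0.0683·10.7) = 0.03270 K/W
  R_titanium = L/(kA) = 0.00359/(23.6·10.7) = 1.422×10^-5 K/W
  R_conv,out = 1/(hA) = 1/(7.19·10.7) = 0.01300 K/W
ΣR = 0.04572 K/W
ΔT = Q·ΣR = 3340 × 0.04572 = 152.7 K
Heat flows outward, so T_out = T_in − ΔT = 177 − 152.7 = 24.3 °C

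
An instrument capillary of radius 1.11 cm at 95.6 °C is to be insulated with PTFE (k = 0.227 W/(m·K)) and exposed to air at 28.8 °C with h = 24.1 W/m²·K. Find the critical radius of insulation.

r_cr = 0.942 cm

For a cylinder, r_cr = k_ins/h = 0.227/24.1 = 0.00942 m = 0.942 cm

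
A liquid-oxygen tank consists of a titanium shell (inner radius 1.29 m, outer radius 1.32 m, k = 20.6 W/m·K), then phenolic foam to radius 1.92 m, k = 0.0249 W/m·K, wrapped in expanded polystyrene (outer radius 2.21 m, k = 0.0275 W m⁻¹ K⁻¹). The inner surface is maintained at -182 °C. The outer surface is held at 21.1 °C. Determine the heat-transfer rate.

Q = 213 W

Resistance network (inner→outer):
  R_titanium = (1/1.29 − 1/1.32)/(4πk) = 0.01762/(4π·20.6) = 6.806×10^-5 K/W
  R_phenolic foam = (1/1.32 − 1/1.92)/(4πk) = 0.2367/(4π·0.0249) = 0.7566 K/W
  R_expanded polystyrene = (1/1.92 − 1/2.21)/(4πk) = 0.06834/(4π·0.0275) = 0.1978 K/W
ΣR = 6.806×10^-5 + 0.7566 + 0.1978 = 0.9545 K/W
Q = ΔT/ΣR = (-182 °C − 21.1 °C)/0.9545 = -213 W
(Negative Q ⇒ heat flows inward; heat gain = 213 W.)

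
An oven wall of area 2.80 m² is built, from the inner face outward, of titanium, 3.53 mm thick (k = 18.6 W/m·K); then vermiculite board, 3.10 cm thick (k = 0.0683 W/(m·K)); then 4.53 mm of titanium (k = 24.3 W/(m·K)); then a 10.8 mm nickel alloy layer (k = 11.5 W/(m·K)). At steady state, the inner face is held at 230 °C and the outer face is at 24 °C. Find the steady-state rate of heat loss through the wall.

Q = 1270 W

Resistance network (inner→outer):
  R_titanium = L/(kA) = 0.00353/(18.6·2.80) = 6.778×10^-5 K/W
  R_vermiculite board = L/(kA) = 0.0310/(0.0683·2.80) = 0.1621 K/W
  R_titanium = L/(kA) = 0.00453/(24.3·2.80) = 6.658×10^-5 K/W
  R_nickel alloy = L/(kA) = 0.0108/(11.5·2.80) = 3.354×10^-4 K/W
ΣR = 6.778×10^-5 + 0.1621 + 6.658×10^-5 + 3.354×10^-4 = 0.1626 K/W
Q = ΔT/ΣR = (230 °C − 24 °C)/0.1626 = 1270 W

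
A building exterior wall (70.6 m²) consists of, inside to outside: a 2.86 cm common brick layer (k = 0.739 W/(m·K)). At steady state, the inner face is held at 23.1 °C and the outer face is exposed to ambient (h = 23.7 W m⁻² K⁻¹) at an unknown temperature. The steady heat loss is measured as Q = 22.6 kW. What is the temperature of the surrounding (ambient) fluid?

Series resistances:
  R_common brick = L/(kA) = 0.0286/(0.739·70.6) = 5.482×10^-4 K/W
  R_conv,out = 1/(hA) = 1/(23.7·70.6) = 5.977×10^-4 K/W
ΣR = 0.001146 K/W
ΔT = Q·ΣR = 22600 × 0.001146 = 25.90 K
Heat flows outward, so T_out = T_in − ΔT = 23.1 − 25.90 = -2.80 °C

T_out = -2.80 °C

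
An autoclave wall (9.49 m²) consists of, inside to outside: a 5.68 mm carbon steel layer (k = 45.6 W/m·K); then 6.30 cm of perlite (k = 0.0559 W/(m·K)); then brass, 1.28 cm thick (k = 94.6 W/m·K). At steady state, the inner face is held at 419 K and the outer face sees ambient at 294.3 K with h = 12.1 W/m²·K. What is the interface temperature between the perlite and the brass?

T = 302.8 K

Treat each layer as a resistance in series:
  R_carbon steel = L/(kA) = 0.00568/(45.6·9.49) = 1.313×10^-5 K/W
  R_perlite = L/(kA) = 0.0630/(0.0559·9.49) = 0.1188 K/W
  R_brass = L/(kA) = 0.0128/(94.6·9.49) = 1.426×10^-5 K/W
  R_conv,out = 1/(hA) = 1/(12.1·9.49) = 0.008709 K/W
ΣR = 1.313×10^-5 + 0.1188 + 1.426×10^-5 + 0.008709 = 0.1275 K/W
Q = ΔT/ΣR = (419 K − 294.3 K)/0.1275 = 978.0 W
From the inner boundary to the perlite/brass interface, ΣR_partial = 0.1188 K/W.
T_interface = T_in − Q·ΣR_partial = 419 K − (978.0)(0.1188) = 302.8 K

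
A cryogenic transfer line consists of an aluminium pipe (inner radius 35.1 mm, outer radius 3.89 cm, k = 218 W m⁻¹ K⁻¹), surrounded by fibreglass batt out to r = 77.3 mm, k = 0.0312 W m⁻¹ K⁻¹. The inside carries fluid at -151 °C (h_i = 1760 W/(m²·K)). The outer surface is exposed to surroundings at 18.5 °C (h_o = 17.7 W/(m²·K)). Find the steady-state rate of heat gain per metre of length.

Q' = 46.8 W/m

Resistance network (inner→outer):
  R'_conv,in = 1/(2πr h) = 1/(2π·0.0351·1760) = 0.002576 m·K/W
  R'_aluminium = ln(0.0389/0.0351)/(2πk) = 0.1028/(2π·218) = 7.505×10^-5 m·K/W
  R'_fibreglass batt = ln(0.0773/0.0389)/(2πk) = 0.6867/(2π·0.0312) = 3.503 m·K/W
  R'_conv,out = 1/(2πr h) = 1/(2π·0.0773·17.7) = 0.1163 m·K/W
ΣR = 0.002576 + 7.505×10^-5 + 3.503 + 0.1163 = 3.622 m·K/W
Q' = ΔT/ΣR = (-151 °C − 18.5 °C)/3.622 = -46.8 W/m
(Negative Q' ⇒ heat flows inward; heat gain = 46.8 W/m.)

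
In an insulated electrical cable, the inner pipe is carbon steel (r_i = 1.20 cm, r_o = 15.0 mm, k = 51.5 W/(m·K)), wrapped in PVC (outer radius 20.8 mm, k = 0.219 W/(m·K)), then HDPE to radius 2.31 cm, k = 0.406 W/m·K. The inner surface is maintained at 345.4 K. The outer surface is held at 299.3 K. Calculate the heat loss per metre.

Q' = 165 W/m

Series thermal resistances, inner to outer:
  R'_carbon steel = ln(0.0150/0.0120)/(2πk) = 0.2231/(2π·51.5) = 6.896×10^-4 m·K/W
  R'_PVC = ln(0.0208/0.0150)/(2πk) = 0.3269/(2π·0.219) = 0.2376 m·K/W
  R'_HDPE = ln(0.0231/0.0208)/(2πk) = 0.1049/(2π·0.406) = 0.04111 m·K/W
ΣR = 6.896×10^-4 + 0.2376 + 0.04111 = 0.2794 m·K/W
Q' = ΔT/ΣR = (345.4 K − 299.3 K)/0.2794 = 165 W/m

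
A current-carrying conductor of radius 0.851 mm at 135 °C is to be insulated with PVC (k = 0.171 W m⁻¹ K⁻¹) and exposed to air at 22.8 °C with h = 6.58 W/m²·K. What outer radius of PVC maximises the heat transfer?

r_cr = 2.60 cm

For a cylinder, r_cr = k_ins/h = 0.171/6.58 = 0.0260 m = 2.60 cm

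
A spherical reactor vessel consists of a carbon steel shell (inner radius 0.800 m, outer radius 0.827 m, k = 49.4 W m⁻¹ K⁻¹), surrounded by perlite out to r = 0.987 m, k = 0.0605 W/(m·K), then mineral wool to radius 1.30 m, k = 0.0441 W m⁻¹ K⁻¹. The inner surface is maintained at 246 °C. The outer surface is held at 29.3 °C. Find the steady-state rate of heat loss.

Resistance network (inner→outer):
  R_carbon steel = (1/0.800 − 1/0.827)/(4πk) = 0.04081/(4π·49.4) = 6.574×10^-5 K/W
  R_perlite = (1/0.827 − 1/0.987)/(4πk) = 0.1960/(4π·0.0605) = 0.2578 K/W
  R_mineral wool = (1/0.987 − 1/1.30)/(4πk) = 0.2439/(4π·0.0441) = 0.4402 K/W
ΣR = 6.574×10^-5 + 0.2578 + 0.4402 = 0.6981 K/W
Q = ΔT/ΣR = (246 °C − 29.3 °C)/0.6981 = 310 W

Q = 310 W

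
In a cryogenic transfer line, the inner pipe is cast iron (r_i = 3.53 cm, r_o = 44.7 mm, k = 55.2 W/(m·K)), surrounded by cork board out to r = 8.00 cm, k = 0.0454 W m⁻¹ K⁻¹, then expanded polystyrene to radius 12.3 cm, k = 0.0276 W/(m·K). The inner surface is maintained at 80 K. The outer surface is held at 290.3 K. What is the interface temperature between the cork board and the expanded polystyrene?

Treat each layer as a resistance in series:
  R'_cast iron = ln(0.0447/0.0353)/(2πk) = 0.2361/(2π·55.2) = 6.807×10^-4 m·K/W
  R'_cork board = ln(0.0800/0.0447)/(2πk) = 0.5821/(2π·0.0454) = 2.040 m·K/W
  R'_expanded polystyrene = ln(0.123/0.0800)/(2πk) = 0.4302/(2π·0.0276) = 2.480 m·K/W
ΣR = 6.807×10^-4 + 2.040 + 2.480 = 4.521 m·K/W
Q' = ΔT/ΣR = (80 K − 290.3 K)/4.521 = -46.52 W/m
From the inner boundary to the cork board/expanded polystyrene interface, ΣR_partial = 2.041 m·K/W.
T_interface = T_in − Q'·ΣR_partial = 80 K − (-46.52)(2.041) = 174.9 K

T = 174.9 K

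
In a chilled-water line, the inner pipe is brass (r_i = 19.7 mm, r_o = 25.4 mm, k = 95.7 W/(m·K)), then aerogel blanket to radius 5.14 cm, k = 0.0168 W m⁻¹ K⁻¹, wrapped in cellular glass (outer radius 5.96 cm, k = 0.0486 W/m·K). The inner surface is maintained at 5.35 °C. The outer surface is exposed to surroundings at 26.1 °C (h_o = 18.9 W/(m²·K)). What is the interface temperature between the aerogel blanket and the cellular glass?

Resistance network (inner→outer):
  R'_brass = ln(0.0254/0.0197)/(2πk) = 0.2541/(2π·95.7) = 4.226×10^-4 m·K/W
  R'_aerogel blanket = ln(0.0514/0.0254)/(2πk) = 0.7049/(2π·0.0168) = 6.678 m·K/W
  R'_cellular glass = ln(0.0596/0.0514)/(2πk) = 0.1480/(2π·0.0486) = 0.4847 m·K/W
  R'_conv,out = 1/(2πr h) = 1/(2π·0.0596·18.9) = 0.1413 m·K/W
ΣR = 4.226×10^-4 + 6.678 + 0.4847 + 0.1413 = 7.304 m·K/W
Q' = ΔT/ΣR = (5.35 °C − 26.1 °C)/7.304 = -2.841 W/m
From the inner boundary to the aerogel blanket/cellular glass interface, ΣR_partial = 6.678 m·K/W.
T_interface = T_in − Q'·ΣR_partial = 5.35 °C − (-2.841)(6.678) = 24.3 °C

T = 24.3 °C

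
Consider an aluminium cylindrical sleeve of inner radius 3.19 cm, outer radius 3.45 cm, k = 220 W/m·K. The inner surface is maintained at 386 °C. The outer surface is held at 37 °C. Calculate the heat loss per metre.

Q' = 6160 kW/m

Q' = 2πk·ΔT/ln(r₂/r₁) = 2π × 220 × 349 / ln(0.0345/0.0319) = 6.16×10^6 W/m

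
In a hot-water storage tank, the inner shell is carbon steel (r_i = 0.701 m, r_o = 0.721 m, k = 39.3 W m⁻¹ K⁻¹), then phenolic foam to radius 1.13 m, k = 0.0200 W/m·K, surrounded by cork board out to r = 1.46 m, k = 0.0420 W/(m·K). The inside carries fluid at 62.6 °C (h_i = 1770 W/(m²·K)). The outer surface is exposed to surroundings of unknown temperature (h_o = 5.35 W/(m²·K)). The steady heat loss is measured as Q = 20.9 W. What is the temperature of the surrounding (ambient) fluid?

Series resistances:
  R_conv,in = 1/(4πr²h) = 1/(4π·0.701²·1770) = 9.149×10^-5 K/W
  R_carbon steel = (1/0.701 − 1/0.721)/(4πk) = 0.03957/(4π·39.3) = 8.013×10^-5 K/W
  R_phenolic foam = (1/0.721 − 1/1.13)/(4πk) = 0.5020/(4π·0.0200) = 1.997 K/W
  R_cork board = (1/1.13 − 1/1.46)/(4πk) = 0.2000/(4π·0.0420) = 0.3790 K/W
  R_conv,out = 1/(4πr²h) = 1/(4π·1.46²·5.35) = 0.006978 K/W
ΣR = 2.384 K/W
ΔT = Q·ΣR = 20.9 × 2.384 = 49.83 K
Heat flows outward, so T_out = T_in − ΔT = 62.6 − 49.83 = 12.8 °C

T_out = 12.8 °C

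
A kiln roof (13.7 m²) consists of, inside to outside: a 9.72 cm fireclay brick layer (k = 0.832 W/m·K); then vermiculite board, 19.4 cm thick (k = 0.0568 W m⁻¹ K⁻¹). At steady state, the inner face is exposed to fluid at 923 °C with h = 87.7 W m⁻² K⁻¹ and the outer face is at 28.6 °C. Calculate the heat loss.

Q = 3.46 kW

Resistance network (inner→outer):
  R_conv,in = 1/(hA) = 1/(87.7·13.7) = 8.323×10^-4 K/W
  R_fireclay brick = L/(kA) = 0.0972/(0.832·13.7) = 0.008528 K/W
  R_vermiculite board = L/(kA) = 0.194/(0.0568·13.7) = 0.2493 K/W
ΣR = 8.323×10^-4 + 0.008528 + 0.2493 = 0.2587 K/W
Q = ΔT/ΣR = (923 °C − 28.6 °C)/0.2587 = 3460 W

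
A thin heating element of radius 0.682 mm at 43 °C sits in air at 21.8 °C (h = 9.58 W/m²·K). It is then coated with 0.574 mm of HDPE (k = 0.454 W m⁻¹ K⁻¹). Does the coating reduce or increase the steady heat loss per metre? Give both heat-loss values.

increases: 0.870 → 1.58 W/m

Critical radius for a cylinder: r_cr = k/h = 0.0474 m = 4.74 cm.
Outer radius after coating: r₂ = 6.82×10^-4 + 5.74×10^-4 = 0.001256 m.
Since r₁ < r_cr and r₂ ≤ r_cr, the coating moves toward the maximum at r_cr — heat loss rises.
Bare: R = 1/(2πr₁h) = 24.36 m·K/W; Q = 21.2/24.36 = 0.870 W/m.
Coated: R = R_cond + R_conv = 13.44 m·K/W; Q = 21.2/13.44 = 1.58 W/m.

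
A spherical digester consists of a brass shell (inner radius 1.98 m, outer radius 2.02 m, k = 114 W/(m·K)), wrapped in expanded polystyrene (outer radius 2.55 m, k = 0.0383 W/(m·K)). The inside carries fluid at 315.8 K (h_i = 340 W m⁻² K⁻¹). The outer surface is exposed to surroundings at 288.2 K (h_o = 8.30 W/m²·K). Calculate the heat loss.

Q = 128 W

Series thermal resistances, inner to outer:
  R_conv,in = 1/(4πr²h) = 1/(4π·1.98²·340) = 5.970×10^-5 K/W
  R_brass = (1/1.98 − 1/2.02)/(4πk) = 0.01000/(4π·114) = 6.981×10^-6 K/W
  R_expanded polystyrene = (1/2.02 − 1/2.55)/(4πk) = 0.1029/(4π·0.0383) = 0.2138 K/W
  R_conv,out = 1/(4πr²h) = 1/(4π·2.55²·8.30) = 0.001474 K/W
ΣR = 5.970×10^-5 + 6.981×10^-6 + 0.2138 + 0.001474 = 0.2153 K/W
Q = ΔT/ΣR = (315.8 K − 288.2 K)/0.2153 = 128 W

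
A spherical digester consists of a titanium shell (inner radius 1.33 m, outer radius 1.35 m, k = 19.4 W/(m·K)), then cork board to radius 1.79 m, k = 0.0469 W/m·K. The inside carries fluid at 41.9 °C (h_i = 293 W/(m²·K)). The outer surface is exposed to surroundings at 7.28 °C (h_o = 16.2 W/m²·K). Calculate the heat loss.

Resistance network (inner→outer):
  R_conv,in = 1/(4πr²h) = 1/(4π·1.33²·293) = 1.535×10^-4 K/W
  R_titanium = (1/1.33 − 1/1.35)/(4πk) = 0.01114/(4π·19.4) = 4.569×10^-5 K/W
  R_cork board = (1/1.35 − 1/1.79)/(4πk) = 0.1821/(4π·0.0469) = 0.3089 K/W
  R_conv,out = 1/(4πr²h) = 1/(4π·1.79²·16.2) = 0.001533 K/W
ΣR = 1.535×10^-4 + 4.569×10^-5 + 0.3089 + 0.001533 = 0.3106 K/W
Q = ΔT/ΣR = (41.9 °C − 7.28 °C)/0.3106 = 111 W

Q = 111 W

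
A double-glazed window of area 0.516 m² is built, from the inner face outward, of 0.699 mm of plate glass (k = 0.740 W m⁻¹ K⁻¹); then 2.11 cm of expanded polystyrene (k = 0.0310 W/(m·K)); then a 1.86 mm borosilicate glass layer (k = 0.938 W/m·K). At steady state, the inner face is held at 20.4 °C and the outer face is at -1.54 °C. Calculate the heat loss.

Q = 16.6 W

Series thermal resistances, inner to outer:
  R_plate glass = L/(kA) = 6.99×10^-4/(0.740·0.516) = 0.001831 K/W
  R_expanded polystyrene = L/(kA) = 0.0211/(0.0310·0.516) = 1.319 K/W
  R_borosilicate glass = L/(kA) = 0.00186/(0.938·0.516) = 0.003843 K/W
ΣR = 0.001831 + 1.319 + 0.003843 = 1.325 K/W
Q = ΔT/ΣR = (20.4 °C − -1.54 °C)/1.325 = 16.6 W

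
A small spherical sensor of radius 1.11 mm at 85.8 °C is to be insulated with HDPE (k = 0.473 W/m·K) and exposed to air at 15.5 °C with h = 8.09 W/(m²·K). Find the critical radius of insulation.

For a sphere, r_cr = 2k_ins/h = 2·0.473/8.09 = 0.117 m = 11.7 cm

r_cr = 11.7 cm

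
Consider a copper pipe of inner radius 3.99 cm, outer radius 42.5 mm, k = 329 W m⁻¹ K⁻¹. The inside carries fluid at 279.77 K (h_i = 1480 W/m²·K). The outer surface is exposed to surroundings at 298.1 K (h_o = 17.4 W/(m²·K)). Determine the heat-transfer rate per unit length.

Q' = 84.1 W/m

Resistance network (inner→outer):
  R'_conv,in = 1/(2πr h) = 1/(2π·0.0399·1480) = 0.002695 m·K/W
  R'_copper = ln(0.0425/0.0399)/(2πk) = 0.06313/(2π·329) = 3.054×10^-5 m·K/W
  R'_conv,out = 1/(2πr h) = 1/(2π·0.0425·17.4) = 0.2152 m·K/W
ΣR = 0.002695 + 3.054×10^-5 + 0.2152 = 0.2179 m·K/W
Q' = ΔT/ΣR = (279.77 K − 298.1 K)/0.2179 = -84.1 W/m
(Negative Q' ⇒ heat flows inward; heat gain = 84.1 W/m.)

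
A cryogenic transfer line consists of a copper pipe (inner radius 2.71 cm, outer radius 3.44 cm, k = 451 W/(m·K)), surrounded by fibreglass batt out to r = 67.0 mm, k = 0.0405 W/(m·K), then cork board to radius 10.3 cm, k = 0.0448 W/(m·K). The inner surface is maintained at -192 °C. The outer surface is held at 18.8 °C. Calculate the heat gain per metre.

Q' = 50.8 W/m

Series thermal resistances, inner to outer:
  R'_copper = ln(0.0344/0.0271)/(2πk) = 0.2385/(2π·451) = 8.417×10^-5 m·K/W
  R'_fibreglass batt = ln(0.0670/0.0344)/(2πk) = 0.6666/(2π·0.0405) = 2.620 m·K/W
  R'_cork board = ln(0.103/0.0670)/(2πk) = 0.4300/(2π·0.0448) = 1.528 m·K/W
ΣR = 8.417×10^-5 + 2.620 + 1.528 = 4.148 m·K/W
Q' = ΔT/ΣR = (-192 °C − 18.8 °C)/4.148 = -50.8 W/m
(Negative Q' ⇒ heat flows inward; heat gain = 50.8 W/m.)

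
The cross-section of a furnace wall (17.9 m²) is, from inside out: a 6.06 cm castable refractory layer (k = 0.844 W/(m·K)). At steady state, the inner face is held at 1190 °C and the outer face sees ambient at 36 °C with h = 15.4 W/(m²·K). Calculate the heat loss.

Q = 1.51×10^5 W

Treat each layer as a resistance in series:
  R_castable refractory = L/(kA) = 0.0606/(0.844·17.9) = 0.004011 K/W
  R_conv,out = 1/(hA) = 1/(15.4·17.9) = 0.003628 K/W
ΣR = 0.004011 + 0.003628 = 0.007639 K/W
Q = ΔT/ΣR = (1190 °C − 36 °C)/0.007639 = 1.51×10^5 W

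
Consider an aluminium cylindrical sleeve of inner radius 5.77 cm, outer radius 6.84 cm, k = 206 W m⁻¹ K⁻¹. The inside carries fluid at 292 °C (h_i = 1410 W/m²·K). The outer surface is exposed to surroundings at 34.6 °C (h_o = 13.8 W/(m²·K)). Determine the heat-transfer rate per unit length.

Resistance network (inner→outer):
  R'_conv,in = 1/(2πr h) = 1/(2π·0.0577·1410) = 0.001956 m·K/W
  R'_aluminium = ln(0.0684/0.0577)/(2πk) = 0.1701/(2π·206) = 1.314×10^-4 m·K/W
  R'_conv,out = 1/(2πr h) = 1/(2π·0.0684·13.8) = 0.1686 m·K/W
ΣR = 0.001956 + 1.314×10^-4 + 0.1686 = 0.1707 m·K/W
Q' = ΔT/ΣR = (292 °C − 34.6 °C)/0.1707 = 1510 W/m

Q' = 1510 W/m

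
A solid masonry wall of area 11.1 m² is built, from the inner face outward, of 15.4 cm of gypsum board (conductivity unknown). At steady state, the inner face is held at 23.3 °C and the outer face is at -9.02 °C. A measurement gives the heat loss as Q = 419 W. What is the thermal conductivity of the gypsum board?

k = 0.180 W/m·K

ΣR = ΔT/Q = |23.3 − -9.02|/419 = 0.07714 K/W
L/(kA) = 0.07714 ⇒ k = 0.154/(0.07714·11.1) = 0.180 W/m·K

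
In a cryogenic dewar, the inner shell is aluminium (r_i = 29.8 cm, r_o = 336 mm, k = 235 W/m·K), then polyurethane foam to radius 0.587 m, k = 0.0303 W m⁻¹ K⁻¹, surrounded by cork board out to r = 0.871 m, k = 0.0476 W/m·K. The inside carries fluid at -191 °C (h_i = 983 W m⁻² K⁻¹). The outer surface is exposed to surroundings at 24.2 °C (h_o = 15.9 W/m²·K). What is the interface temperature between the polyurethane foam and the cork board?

T = -22.8 °C

Treat each layer as a resistance in series:
  R_conv,in = 1/(4πr²h) = 1/(4π·0.298²·983) = 9.116×10^-4 K/W
  R_aluminium = (1/0.298 − 1/0.336)/(4πk) = 0.3795/(4π·235) = 1.285×10^-4 K/W
  R_polyurethane foam = (1/0.336 − 1/0.587)/(4πk) = 1.273/(4π·0.0303) = 3.342 K/W
  R_cork board = (1/0.587 − 1/0.871)/(4πk) = 0.5555/(4π·0.0476) = 0.9286 K/W
  R_conv,out = 1/(4πr²h) = 1/(4π·0.871²·15.9) = 0.006597 K/W
ΣR = 9.116×10^-4 + 1.285×10^-4 + 3.342 + 0.9286 + 0.006597 = 4.278 K/W
Q = ΔT/ΣR = (-191 °C − 24.2 °C)/4.278 = -50.30 W
From the inner boundary to the polyurethane foam/cork board interface, ΣR_partial = 3.343 K/W.
T_interface = T_in − Q·ΣR_partial = -191 °C − (-50.30)(3.343) = -22.8 °C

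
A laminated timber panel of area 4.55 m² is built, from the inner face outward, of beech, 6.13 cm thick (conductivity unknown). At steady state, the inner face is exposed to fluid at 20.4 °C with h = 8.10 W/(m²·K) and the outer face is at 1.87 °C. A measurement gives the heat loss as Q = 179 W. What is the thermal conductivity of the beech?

ΣR = ΔT/Q = |20.4 − 1.87|/179 = 0.1035 K/W
Known resistances:
  R_conv,in = 1/(hA) = 1/(8.10·4.55) = 0.02713 K/W
R_beech = ΣR − ΣR_known = 0.1035 − 0.02713 = 0.07637 K/W
L/(kA) = 0.07637 ⇒ k = 0.0613/(0.07637·4.55) = 0.176 W/m·K

k = 0.176 W/m·K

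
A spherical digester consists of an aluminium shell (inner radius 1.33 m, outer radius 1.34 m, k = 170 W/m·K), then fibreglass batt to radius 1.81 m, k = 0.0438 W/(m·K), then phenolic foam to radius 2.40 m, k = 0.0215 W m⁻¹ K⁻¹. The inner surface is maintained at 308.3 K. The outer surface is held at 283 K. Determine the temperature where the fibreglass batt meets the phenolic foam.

Treat each layer as a resistance in series:
  R_aluminium = (1/1.33 − 1/1.34)/(4πk) = 0.005611/(4π·170) = 2.627×10^-6 K/W
  R_fibreglass batt = (1/1.34 − 1/1.81)/(4πk) = 0.1938/(4π·0.0438) = 0.3521 K/W
  R_phenolic foam = (1/1.81 − 1/2.40)/(4πk) = 0.1358/(4π·0.0215) = 0.5027 K/W
ΣR = 2.627×10^-6 + 0.3521 + 0.5027 = 0.8548 K/W
Q = ΔT/ΣR = (308.3 K − 283 K)/0.8548 = 29.60 W
From the inner boundary to the fibreglass batt/phenolic foam interface, ΣR_partial = 0.3521 K/W.
T_interface = T_in − Q·ΣR_partial = 308.3 K − (29.60)(0.3521) = 297.9 K

T = 297.9 K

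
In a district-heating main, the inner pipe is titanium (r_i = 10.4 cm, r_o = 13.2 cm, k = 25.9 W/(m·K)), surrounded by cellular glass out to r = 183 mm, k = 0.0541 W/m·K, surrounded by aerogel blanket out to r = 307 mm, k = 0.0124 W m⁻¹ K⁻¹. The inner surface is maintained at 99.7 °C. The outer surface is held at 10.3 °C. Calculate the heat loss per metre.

Q' = 11.8 W/m

Series thermal resistances, inner to outer:
  R'_titanium = ln(0.132/0.104)/(2πk) = 0.2384/(2π·25.9) = 0.001465 m·K/W
  R'_cellular glass = ln(0.183/0.132)/(2πk) = 0.3267/(2π·0.0541) = 0.9611 m·K/W
  R'_aerogel blanket = ln(0.307/0.183)/(2πk) = 0.5174/(2π·0.0124) = 6.640 m·K/W
ΣR = 0.001465 + 0.9611 + 6.640 = 7.603 m·K/W
Q' = ΔT/ΣR = (99.7 °C − 10.3 °C)/7.603 = 11.8 W/m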